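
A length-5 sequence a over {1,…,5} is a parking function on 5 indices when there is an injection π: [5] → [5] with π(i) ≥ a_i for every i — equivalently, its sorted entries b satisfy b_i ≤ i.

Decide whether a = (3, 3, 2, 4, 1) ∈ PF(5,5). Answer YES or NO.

Order a: b = (1, 2, 3, 3, 4).
  b_1=1 ≤ 1
  b_2=2 ≤ 2
  b_3=3 ≤ 3
  b_4=3 ≤ 4
  b_5=4 ≤ 5
All bounds hold ⇒ YES

YES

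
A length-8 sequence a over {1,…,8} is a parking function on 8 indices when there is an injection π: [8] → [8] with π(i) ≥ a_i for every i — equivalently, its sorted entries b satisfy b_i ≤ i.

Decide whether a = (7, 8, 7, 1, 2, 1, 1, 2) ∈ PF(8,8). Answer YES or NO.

Order a: b = (1, 1, 1, 2, 2, 7, 7, 8).
  b_1=1 ≤ 1
  b_2=1 ≤ 2
  b_3=1 ≤ 3
  b_4=2 ≤ 4
  b_5=2 ≤ 5
  b_6=7 > 6
  fails at i=6 ⇒ NO

NO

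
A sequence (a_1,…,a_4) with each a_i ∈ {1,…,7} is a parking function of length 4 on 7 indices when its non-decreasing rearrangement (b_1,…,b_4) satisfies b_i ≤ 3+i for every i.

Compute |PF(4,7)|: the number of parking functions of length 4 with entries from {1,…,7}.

Count = (7−4+1)·(7+1)^(4−1) = 4 · 512 = 2048 [KW]
Example (3,5,3,2) → sorted (2,3,3,5): b_i ≤ 3+i ∀i, a PF.

2048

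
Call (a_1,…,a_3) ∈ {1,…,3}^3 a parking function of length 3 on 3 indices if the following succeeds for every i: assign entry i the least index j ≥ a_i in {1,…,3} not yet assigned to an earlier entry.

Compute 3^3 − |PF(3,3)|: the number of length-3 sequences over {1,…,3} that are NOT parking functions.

|PF| = (3−3+1)·(3+1)^(3−1) = 1×16 = 16 (Pollak)
Check (3,3,3) → sorted (3,3,3): b_1=3>1, not a PF.
3^3 − 16 = 27 − 16 = 11

11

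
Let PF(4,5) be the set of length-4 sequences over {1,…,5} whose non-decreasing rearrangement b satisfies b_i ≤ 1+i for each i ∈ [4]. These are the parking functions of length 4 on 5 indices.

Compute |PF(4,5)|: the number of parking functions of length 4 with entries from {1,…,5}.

|PF| = (5+1−4)·(5+1)^{4−1} = 2×216 = 432 (Konheim–Weiss)
One tuple (4,2,1,2) → sorted (1,2,2,4): b_i ≤ 1+i ∀i, a PF.

432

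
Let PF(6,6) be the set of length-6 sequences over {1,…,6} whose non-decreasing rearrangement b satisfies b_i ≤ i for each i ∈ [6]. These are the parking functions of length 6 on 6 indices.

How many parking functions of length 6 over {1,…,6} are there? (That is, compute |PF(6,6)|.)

Count = (6+1−6)·(6+1)^{6−1} = 1 · 16807 = 16807 (Pollak)
Example (1,3,1,3,6,2) → sorted (1,1,2,3,3,6): b_i ≤ i ∀i, a PF.

16807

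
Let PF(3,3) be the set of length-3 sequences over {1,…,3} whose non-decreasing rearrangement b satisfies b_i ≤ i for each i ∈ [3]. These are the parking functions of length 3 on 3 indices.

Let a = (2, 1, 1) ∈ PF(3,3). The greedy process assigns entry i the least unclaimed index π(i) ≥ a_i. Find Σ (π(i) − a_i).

Σπ(i) = 1+…+3 = 6; Σa = 2+1+1 = 4; disp = 6−4 = 2.

2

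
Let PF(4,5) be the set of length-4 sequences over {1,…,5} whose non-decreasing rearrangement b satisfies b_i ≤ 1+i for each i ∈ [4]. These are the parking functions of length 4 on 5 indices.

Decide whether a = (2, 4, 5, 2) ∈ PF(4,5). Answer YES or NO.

Sorted: b = (2, 2, 4, 5).
  b_1=2 ≤ 2
  b_2=2 ≤ 3
  b_3=4 ≤ 4
  b_4=5 ≤ 5
All bounds hold ⇒ YES

YES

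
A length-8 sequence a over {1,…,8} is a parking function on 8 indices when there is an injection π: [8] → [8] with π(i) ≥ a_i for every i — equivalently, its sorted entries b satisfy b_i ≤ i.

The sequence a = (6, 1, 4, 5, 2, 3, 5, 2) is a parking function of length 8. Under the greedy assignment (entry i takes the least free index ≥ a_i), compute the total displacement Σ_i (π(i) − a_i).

Σπ = 8·9/2 = 36 (π permutes [8]); Σa = 6+1+4+5+2+3+5+2 = 28; disp = 36−28 = 8.

8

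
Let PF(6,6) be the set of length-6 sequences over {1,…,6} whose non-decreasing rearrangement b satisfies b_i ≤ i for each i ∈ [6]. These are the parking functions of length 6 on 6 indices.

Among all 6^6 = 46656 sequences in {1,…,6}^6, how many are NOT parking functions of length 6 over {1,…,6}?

|PF| = (7−6)·7^(6−1) = 1·16807 = 16807 (Pollak)
Check (6,6,4,6,6,1) → sorted (1,4,6,6,6,6): b_2=4>2, not a PF.
6^6 − 16807 = 46656 − 16807 = 29849

29849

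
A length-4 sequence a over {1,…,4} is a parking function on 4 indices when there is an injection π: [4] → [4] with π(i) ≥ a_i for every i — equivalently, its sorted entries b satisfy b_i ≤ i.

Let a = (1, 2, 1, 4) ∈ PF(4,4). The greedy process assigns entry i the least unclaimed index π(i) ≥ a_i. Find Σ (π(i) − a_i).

Σπ = 4·5/2 = 10 (π permutes [4]); Σa = 1+2+1+4 = 8; disp = 10−8 = 2.

2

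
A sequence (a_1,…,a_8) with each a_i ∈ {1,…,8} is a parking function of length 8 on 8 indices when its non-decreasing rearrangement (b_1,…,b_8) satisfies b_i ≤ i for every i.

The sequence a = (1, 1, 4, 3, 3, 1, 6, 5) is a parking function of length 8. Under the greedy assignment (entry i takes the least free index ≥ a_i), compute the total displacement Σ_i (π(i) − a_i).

Σπ = 8·9/2 = 36 (π permutes [8]); Σa = 1+1+4+3+3+1+6+5 = 24; disp = 36−24 = 12.

12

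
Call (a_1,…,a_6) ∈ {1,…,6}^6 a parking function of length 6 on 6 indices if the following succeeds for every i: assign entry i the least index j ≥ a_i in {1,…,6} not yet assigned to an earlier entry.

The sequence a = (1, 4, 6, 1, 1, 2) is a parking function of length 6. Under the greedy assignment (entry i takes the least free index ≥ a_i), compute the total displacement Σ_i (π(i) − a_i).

6

Σπ = 6·7/2 = 21 (π permutes [6]); Σa = 1+4+6+1+1+2 = 15; disp = 21−15 = 6.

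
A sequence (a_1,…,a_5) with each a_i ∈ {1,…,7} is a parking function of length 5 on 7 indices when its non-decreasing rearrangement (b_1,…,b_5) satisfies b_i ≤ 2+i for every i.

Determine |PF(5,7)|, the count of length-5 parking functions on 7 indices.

12288

|PF| = (8−5)·8^(5−1) = 3×4096 = 12288
Example (1,2,2,7,3) → sorted (1,2,2,3,7): b_i ≤ 2+i ∀i, a PF.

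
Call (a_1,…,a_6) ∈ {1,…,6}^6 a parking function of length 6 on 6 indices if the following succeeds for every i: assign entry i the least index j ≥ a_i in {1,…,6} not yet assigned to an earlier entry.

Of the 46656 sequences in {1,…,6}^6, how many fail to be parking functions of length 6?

29849

#PF = 1·7^5 = 1·16807 = 16807 (Pollak)
Example (4,4,5,5,5,3) → sorted (3,4,4,5,5,5): b_1=3>1, not a PF.
Total 46656; non-PF = 46656−16807 = 29849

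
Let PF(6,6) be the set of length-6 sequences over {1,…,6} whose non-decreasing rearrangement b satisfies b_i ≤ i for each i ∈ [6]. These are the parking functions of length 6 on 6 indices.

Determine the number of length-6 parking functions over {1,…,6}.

Count = (7−6)·7^(6−1) = 1×16807 = 16807
E.g. (1,2,4,6,3,1) → sorted (1,1,2,3,4,6): b_i ≤ i ∀i, a PF.

16807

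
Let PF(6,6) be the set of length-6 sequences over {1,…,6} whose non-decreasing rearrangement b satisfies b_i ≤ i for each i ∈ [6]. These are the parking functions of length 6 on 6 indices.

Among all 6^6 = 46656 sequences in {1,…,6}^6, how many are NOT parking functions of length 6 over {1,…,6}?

#PF = 1·7^5 = 1×16807 = 16807
One tuple (5,6,5,5,1,5) → sorted (1,5,5,5,5,6): b_2=5>2, not a PF.
6^6 − 16807 = 46656 − 16807 = 29849

29849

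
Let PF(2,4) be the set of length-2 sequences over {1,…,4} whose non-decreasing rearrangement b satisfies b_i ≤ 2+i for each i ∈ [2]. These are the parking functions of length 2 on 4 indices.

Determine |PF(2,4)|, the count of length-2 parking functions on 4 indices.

|PF| = (4+1−2)·(4+1)^{2−1} = 3×5 = 15 [KW]
Example (1,2) → sorted (1,2): b_i ≤ 2+i ∀i, a PF.

15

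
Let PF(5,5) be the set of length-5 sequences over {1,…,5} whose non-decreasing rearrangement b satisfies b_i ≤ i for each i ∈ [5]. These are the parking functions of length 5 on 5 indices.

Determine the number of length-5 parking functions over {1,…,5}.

|PF(5,5)| = 1·6^4 = 1 · 1296 = 1296 [KW]
E.g. (2,3,3,1,1) → sorted (1,1,2,3,3): b_i ≤ i ∀i, a PF.

1296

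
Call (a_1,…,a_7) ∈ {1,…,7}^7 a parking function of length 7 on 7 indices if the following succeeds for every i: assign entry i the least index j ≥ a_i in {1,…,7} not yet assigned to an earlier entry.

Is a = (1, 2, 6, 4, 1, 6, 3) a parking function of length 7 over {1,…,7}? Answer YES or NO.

Order a: b = (1, 1, 2, 3, 4, 6, 6).
  b_1=1 ≤ 1
  b_2=1 ≤ 2
  b_3=2 ≤ 3
  b_4=3 ≤ 4
  b_5=4 ≤ 5
  b_6=6 ≤ 6
  b_7=6 ≤ 7
All bounds hold ⇒ YES

YES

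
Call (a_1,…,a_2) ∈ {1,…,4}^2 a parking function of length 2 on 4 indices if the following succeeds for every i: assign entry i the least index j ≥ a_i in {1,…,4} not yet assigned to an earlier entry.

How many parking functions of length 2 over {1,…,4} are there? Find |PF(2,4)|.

15

Count = (4+1−2)·(4+1)^{2−1} = 3 · 5 = 15 (Konheim–Weiss)
Check (1,2) → sorted (1,2): b_i ≤ 2+i ∀i, a PF.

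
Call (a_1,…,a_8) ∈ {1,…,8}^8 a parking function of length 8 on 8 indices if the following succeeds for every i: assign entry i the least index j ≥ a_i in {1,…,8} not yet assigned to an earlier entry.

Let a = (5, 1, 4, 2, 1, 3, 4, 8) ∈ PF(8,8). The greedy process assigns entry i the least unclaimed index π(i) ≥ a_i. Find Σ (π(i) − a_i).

Σπ = 8·9/2 = 36 (π permutes [8]); Σa = 5+1+4+2+1+3+4+8 = 28; disp = 36−28 = 8.

8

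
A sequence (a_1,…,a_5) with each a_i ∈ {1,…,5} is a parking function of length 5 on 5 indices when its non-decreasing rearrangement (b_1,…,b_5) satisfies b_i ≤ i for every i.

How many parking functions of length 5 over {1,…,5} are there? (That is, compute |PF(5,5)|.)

1296

|PF| = (5+1−5)·(5+1)^{5−1} = 1×1296 = 1296
Check (1,4,3,2,3) → sorted (1,2,3,3,4): b_i ≤ i ∀i, a PF.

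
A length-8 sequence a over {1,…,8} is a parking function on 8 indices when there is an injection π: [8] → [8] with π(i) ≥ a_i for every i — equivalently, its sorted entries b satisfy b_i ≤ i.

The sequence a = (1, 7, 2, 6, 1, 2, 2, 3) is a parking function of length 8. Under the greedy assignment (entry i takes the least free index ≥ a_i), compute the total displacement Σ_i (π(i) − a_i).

Σπ(i) = 1+…+8 = 36; Σa = 1+7+2+6+1+2+2+3 = 24; disp = 36−24 = 12.

12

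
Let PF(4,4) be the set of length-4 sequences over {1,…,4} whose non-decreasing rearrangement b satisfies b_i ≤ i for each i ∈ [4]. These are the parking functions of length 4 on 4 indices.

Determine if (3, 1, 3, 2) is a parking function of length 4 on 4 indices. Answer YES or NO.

Sorted: b = (1, 2, 3, 3).
  b_1=1 ≤ 1
  b_2=2 ≤ 2
  b_3=3 ≤ 3
  b_4=3 ≤ 4
All bounds hold ⇒ YES

YES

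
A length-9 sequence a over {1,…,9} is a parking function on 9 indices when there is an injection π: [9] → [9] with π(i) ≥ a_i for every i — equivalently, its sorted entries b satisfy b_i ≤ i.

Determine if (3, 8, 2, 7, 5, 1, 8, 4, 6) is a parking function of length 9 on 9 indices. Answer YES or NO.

YES

Order a: b = (1, 2, 3, 4, 5, 6, 7, 8, 8).
  b_1=1 ≤ 1
  b_2=2 ≤ 2
  b_3=3 ≤ 3
  b_4=4 ≤ 4
  b_5=5 ≤ 5
  b_6=6 ≤ 6
  b_7=7 ≤ 7
  b_8=8 ≤ 8
  b_9=8 ≤ 9
All bounds hold ⇒ YES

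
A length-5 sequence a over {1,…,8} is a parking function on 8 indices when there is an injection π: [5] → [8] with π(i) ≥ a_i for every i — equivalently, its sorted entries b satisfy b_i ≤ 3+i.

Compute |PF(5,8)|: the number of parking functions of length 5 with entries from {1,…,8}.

26244

|PF(5,8)| = (9−5)·9^(5−1) = 4×6561 = 26244 (Konheim–Weiss)
One tuple (5,3,2,4,3) → sorted (2,3,3,4,5): b_i ≤ 3+i ∀i, a PF.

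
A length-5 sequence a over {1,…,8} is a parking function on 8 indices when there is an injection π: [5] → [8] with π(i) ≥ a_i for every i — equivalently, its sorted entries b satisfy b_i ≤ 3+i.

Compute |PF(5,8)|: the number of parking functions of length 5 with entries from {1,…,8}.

#PF = (8+1−5)·(8+1)^{5−1} = 4 · 6561 = 26244 [KW]
E.g. (6,7,3,1,1) → sorted (1,1,3,6,7): b_i ≤ 3+i ∀i, a PF.

26244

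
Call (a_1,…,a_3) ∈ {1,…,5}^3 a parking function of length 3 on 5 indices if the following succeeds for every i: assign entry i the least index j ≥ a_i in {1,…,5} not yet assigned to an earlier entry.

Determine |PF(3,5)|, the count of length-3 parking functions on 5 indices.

108

|PF| = 3·6^2 = 3·36 = 108 (Konheim–Weiss)
Example (1,5,3) → sorted (1,3,5): b_i ≤ 2+i ∀i, a PF.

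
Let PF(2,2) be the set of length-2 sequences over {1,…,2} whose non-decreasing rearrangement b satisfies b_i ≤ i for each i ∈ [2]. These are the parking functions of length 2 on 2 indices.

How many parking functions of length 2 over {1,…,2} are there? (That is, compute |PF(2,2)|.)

|PF| = 1·3^1 = 1·3 = 3 [KW]
E.g. (1,2) → sorted (1,2): b_i ≤ i ∀i, a PF.

3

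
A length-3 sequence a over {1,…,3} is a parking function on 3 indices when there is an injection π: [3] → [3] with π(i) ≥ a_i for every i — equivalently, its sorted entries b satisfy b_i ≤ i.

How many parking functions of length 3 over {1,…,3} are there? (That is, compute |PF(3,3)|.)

|PF(3,3)| = 1·4^2 = 1·16 = 16 [KW]
Example (2,1,1) → sorted (1,1,2): b_i ≤ i ∀i, a PF.

16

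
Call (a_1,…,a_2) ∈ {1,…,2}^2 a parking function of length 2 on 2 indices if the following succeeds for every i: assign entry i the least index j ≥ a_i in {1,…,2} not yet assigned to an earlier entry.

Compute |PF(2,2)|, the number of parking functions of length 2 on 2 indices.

3

|PF(2,2)| = (2−2+1)·(2+1)^(2−1) = 1×3 = 3 (Pollak)
One tuple (1,1) → sorted (1,1): b_i ≤ i ∀i, a PF.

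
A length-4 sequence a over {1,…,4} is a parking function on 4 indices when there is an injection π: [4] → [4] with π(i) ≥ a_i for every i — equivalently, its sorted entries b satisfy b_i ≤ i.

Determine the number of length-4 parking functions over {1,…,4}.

|PF| = (4−4+1)·(4+1)^(4−1) = 1×125 = 125 [KW]
Example (1,3,2,4) → sorted (1,2,3,4): b_i ≤ i ∀i, a PF.

125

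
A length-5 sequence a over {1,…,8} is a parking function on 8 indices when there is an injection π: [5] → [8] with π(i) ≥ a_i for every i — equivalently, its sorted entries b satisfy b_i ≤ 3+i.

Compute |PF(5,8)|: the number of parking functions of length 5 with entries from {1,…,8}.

#PF = (8+1−5)·(8+1)^{5−1} = 4·6561 = 26244 (Konheim–Weiss)
Check (6,1,5,2,1) → sorted (1,1,2,5,6): b_i ≤ 3+i ∀i, a PF.

26244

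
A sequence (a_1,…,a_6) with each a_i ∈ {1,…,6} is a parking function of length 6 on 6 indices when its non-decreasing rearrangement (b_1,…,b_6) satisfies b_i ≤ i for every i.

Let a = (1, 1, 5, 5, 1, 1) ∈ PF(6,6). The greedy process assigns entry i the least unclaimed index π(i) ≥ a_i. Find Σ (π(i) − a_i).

7

Σπ = 6·7/2 = 21 (π permutes [6]); Σa = 1+1+5+5+1+1 = 14; disp = 21−14 = 7.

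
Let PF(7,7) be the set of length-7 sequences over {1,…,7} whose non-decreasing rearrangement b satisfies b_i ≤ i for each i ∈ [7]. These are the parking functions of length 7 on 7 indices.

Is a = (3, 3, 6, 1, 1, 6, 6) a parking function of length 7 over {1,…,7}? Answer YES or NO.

NO

Order a: b = (1, 1, 3, 3, 6, 6, 6).
  b_1=1 ≤ 1
  b_2=1 ≤ 2
  b_3=3 ≤ 3
  b_4=3 ≤ 4
  b_5=6 > 5
  fails at i=5 ⇒ NO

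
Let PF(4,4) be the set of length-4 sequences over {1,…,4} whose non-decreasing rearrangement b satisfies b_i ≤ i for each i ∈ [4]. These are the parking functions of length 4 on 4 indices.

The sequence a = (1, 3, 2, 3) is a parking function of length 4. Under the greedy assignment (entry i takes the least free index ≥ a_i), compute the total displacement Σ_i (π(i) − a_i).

1

Σπ = 4·5/2 = 10 (π permutes [4]); Σa = 1+3+2+3 = 9; disp = 10−9 = 1.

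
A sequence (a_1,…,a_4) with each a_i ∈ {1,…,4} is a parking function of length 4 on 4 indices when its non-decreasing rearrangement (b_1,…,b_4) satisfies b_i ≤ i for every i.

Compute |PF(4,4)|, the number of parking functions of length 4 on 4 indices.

125

Count = (4+1−4)·(4+1)^{4−1} = 1·125 = 125 (Konheim–Weiss)
Example (4,1,1,1) → sorted (1,1,1,4): b_i ≤ i ∀i, a PF.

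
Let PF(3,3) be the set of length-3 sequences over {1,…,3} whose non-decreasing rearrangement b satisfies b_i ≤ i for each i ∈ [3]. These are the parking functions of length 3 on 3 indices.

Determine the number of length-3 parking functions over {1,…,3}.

#PF = (3−3+1)·(3+1)^(3−1) = 1×16 = 16 (Konheim–Weiss)
E.g. (3,1,1) → sorted (1,1,3): b_i ≤ i ∀i, a PF.

16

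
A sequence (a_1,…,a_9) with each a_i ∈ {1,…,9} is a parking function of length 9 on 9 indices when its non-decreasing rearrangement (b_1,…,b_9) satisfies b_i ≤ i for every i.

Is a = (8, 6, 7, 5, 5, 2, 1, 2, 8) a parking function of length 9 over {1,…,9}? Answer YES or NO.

NO

Sorted: b = (1, 2, 2, 5, 5, 6, 7, 8, 8).
  b_1=1 ≤ 1
  b_2=2 ≤ 2
  b_3=2 ≤ 3
  b_4=5 > 4
  fails at i=4 ⇒ NO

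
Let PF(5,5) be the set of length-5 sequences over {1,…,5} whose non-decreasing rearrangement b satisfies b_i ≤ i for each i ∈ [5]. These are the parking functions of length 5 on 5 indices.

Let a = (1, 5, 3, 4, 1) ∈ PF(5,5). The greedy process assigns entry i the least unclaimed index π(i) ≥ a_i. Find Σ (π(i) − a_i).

1

Σπ = 15 ({1..5} each once); Σa = 1+5+3+4+1 = 14; disp = 15−14 = 1.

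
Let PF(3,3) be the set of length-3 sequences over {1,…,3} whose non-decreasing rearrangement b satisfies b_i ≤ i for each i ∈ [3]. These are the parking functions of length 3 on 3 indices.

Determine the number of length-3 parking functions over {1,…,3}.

|PF| = 1·4^2 = 1×16 = 16 [KW]
Example (1,1,2) → sorted (1,1,2): b_i ≤ i ∀i, a PF.

16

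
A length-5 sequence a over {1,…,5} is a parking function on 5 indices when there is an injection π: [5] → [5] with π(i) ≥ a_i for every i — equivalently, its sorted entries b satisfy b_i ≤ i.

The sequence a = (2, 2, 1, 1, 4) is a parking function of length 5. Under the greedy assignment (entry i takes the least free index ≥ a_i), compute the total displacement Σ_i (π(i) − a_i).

5

Σπ = 5·6/2 = 15 (π permutes [5]); Σa = 2+2+1+1+4 = 10; disp = 15−10 = 5.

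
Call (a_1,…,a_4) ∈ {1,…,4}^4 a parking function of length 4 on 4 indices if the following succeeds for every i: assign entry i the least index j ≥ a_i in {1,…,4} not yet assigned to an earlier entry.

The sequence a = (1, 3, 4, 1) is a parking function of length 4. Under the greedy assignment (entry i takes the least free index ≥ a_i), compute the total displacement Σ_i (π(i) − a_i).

Σπ = 10 ({1..4} each once); Σa = 1+3+4+1 = 9; disp = 10−9 = 1.

1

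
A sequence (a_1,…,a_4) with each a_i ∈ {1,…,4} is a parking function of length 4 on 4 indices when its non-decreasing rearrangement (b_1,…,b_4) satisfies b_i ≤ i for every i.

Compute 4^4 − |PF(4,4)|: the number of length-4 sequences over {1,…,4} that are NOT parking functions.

131

|PF| = (5−4)·5^(4−1) = 1 · 125 = 125
Example (3,3,2,3) → sorted (2,3,3,3): b_1=2>1, not a PF.
4^4 − 125 = 256 − 125 = 131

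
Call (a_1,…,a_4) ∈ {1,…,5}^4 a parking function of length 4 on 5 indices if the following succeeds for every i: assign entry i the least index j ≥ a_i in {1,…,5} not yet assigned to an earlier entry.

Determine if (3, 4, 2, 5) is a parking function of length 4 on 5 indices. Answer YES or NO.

Rearranged: b = (2, 3, 4, 5).
  b_1=2 ≤ 2
  b_2=3 ≤ 3
  b_3=4 ≤ 4
  b_4=5 ≤ 5
All bounds hold ⇒ YES

YES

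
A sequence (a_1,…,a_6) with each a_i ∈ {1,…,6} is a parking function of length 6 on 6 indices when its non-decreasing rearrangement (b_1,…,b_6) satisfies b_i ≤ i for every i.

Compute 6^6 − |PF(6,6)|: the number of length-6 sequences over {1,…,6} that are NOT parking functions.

Count = (6−6+1)·(6+1)^(6−1) = 1·16807 = 16807
One tuple (3,3,6,4,6,5) → sorted (3,3,4,5,6,6): b_1=3>1, not a PF.
So 46656 − 16807 = 29849 fail.

29849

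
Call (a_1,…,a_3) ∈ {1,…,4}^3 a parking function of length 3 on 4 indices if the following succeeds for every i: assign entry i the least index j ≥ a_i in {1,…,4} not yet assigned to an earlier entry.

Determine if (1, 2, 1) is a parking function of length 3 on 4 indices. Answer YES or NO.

Order a: b = (1, 1, 2).
  b_1=1 ≤ 2
  b_2=1 ≤ 3
  b_3=2 ≤ 4
All bounds hold ⇒ YES

YES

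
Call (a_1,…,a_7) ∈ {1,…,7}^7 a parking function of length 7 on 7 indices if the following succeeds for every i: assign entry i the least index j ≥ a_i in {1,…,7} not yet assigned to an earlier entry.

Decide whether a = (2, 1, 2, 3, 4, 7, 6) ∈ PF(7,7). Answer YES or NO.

YES

Order a: b = (1, 2, 2, 3, 4, 6, 7).
  b_1=1 ≤ 1
  b_2=2 ≤ 2
  b_3=2 ≤ 3
  b_4=3 ≤ 4
  b_5=4 ≤ 5
  b_6=6 ≤ 6
  b_7=7 ≤ 7
All bounds hold ⇒ YES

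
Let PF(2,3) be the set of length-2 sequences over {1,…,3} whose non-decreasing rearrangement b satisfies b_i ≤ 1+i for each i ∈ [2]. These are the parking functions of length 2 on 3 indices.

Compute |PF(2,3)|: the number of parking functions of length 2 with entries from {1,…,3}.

8

|PF| = (3−2+1)·(3+1)^(2−1) = 2 · 4 = 8 [KW]
Example (1,3) → sorted (1,3): b_i ≤ 1+i ∀i, a PF.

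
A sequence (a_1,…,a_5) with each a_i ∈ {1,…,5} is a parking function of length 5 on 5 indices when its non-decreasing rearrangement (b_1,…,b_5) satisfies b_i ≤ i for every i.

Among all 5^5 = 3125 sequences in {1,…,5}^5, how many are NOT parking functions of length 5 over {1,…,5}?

|PF(5,5)| = (6−5)·6^(5−1) = 1 · 1296 = 1296 [KW]
Check (3,5,3,4,3) → sorted (3,3,3,4,5): b_1=3>1, not a PF.
So 3125 − 1296 = 1829 fail.

1829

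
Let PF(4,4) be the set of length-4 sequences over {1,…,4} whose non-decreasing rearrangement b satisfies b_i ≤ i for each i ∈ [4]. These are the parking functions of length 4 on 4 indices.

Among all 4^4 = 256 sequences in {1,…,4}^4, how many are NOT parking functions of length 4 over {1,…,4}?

|PF(4,4)| = (4+1−4)·(4+1)^{4−1} = 1·125 = 125 [KW]
Example (3,4,4,3) → sorted (3,3,4,4): b_1=3>1, not a PF.
So 256 − 125 = 131 fail.

131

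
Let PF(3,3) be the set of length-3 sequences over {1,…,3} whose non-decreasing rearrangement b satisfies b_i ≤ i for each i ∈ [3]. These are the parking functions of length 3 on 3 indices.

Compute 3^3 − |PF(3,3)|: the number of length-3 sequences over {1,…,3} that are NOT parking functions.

#PF = (3+1−3)·(3+1)^{3−1} = 1 · 16 = 16 (Pollak)
Check (3,3,1) → sorted (1,3,3): b_2=3>2, not a PF.
So 27 − 16 = 11 fail.

11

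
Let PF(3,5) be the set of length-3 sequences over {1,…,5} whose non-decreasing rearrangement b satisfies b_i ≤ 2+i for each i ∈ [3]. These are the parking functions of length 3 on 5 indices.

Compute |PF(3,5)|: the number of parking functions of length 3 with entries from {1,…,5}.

108

#PF = (5+1−3)·(5+1)^{3−1} = 3·36 = 108 [KW]
E.g. (3,3,2) → sorted (2,3,3): b_i ≤ 2+i ∀i, a PF.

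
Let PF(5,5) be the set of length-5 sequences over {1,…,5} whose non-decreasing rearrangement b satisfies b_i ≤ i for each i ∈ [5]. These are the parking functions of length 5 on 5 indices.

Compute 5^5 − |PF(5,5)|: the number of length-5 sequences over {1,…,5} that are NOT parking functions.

#PF = 1·6^4 = 1 · 1296 = 1296 (Pollak)
E.g. (4,3,5,3,3) → sorted (3,3,3,4,5): b_1=3>1, not a PF.
Total 3125; non-PF = 3125−1296 = 1829

1829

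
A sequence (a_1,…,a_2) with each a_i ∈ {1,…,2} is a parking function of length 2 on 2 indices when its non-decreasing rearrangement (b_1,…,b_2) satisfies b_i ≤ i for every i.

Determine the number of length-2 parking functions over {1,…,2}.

|PF(2,2)| = (2−2+1)·(2+1)^(2−1) = 1·3 = 3 (Konheim–Weiss)
E.g. (2,1) → sorted (1,2): b_i ≤ i ∀i, a PF.

3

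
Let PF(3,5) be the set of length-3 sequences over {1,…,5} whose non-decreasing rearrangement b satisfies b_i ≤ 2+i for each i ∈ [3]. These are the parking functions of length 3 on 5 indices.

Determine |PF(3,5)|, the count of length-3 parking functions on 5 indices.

|PF(3,5)| = (6−3)·6^(3−1) = 3·36 = 108 [KW]
Check (2,3,3) → sorted (2,3,3): b_i ≤ 2+i ∀i, a PF.

108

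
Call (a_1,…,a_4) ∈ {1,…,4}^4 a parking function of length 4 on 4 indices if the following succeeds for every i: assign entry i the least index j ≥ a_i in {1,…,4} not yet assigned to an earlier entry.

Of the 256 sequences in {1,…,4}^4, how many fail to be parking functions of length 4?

Count = (5−4)·5^(4−1) = 1×125 = 125
One tuple (2,3,4,4) → sorted (2,3,4,4): b_1=2>1, not a PF.
Total 256; non-PF = 256−125 = 131

131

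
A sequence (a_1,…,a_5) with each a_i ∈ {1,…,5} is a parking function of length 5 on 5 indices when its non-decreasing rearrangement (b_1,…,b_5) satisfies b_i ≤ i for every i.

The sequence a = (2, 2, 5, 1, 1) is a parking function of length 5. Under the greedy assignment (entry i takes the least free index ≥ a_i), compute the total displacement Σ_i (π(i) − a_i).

Σπ = 15 ({1..5} each once); Σa = 2+2+5+1+1 = 11; disp = 15−11 = 4.

4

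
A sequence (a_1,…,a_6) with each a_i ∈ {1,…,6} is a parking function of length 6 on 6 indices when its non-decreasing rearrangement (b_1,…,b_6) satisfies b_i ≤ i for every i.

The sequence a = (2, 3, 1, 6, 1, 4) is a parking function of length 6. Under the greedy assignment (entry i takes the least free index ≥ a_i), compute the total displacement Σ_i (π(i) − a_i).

4

Σπ(i) = 1+…+6 = 21; Σa = 2+3+1+6+1+4 = 17; disp = 21−17 = 4.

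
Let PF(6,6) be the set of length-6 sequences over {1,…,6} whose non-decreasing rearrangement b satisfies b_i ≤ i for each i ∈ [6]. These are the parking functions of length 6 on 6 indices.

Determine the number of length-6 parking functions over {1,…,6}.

16807

|PF| = (6+1−6)·(6+1)^{6−1} = 1 · 16807 = 16807 [KW]
One tuple (2,2,2,5,1,1) → sorted (1,1,2,2,2,5): b_i ≤ i ∀i, a PF.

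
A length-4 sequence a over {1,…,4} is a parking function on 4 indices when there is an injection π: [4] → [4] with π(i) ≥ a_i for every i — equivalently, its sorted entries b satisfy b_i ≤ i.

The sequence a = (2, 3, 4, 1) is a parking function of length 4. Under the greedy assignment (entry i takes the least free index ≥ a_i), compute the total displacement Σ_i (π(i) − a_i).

0

Σπ = 4·5/2 = 10 (π permutes [4]); Σa = 2+3+4+1 = 10; disp = 10−10 = 0.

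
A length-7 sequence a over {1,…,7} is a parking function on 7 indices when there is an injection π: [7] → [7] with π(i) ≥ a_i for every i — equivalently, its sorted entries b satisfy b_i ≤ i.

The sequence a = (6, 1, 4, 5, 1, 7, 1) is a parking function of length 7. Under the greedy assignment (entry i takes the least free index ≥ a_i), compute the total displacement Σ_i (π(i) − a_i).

Σπ = 7·8/2 = 28 (π permutes [7]); Σa = 6+1+4+5+1+7+1 = 25; disp = 28−25 = 3.

3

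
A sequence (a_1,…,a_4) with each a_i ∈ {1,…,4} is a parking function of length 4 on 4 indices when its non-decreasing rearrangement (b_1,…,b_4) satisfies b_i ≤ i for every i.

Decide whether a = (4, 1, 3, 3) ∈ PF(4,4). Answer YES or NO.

Order a: b = (1, 3, 3, 4).
  b_1=1 ≤ 1
  b_2=3 > 2
  fails at i=2 ⇒ NO

NO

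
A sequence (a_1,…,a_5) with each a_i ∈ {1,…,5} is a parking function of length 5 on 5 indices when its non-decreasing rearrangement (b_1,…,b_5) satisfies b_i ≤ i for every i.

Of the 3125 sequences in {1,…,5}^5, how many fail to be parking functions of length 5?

|PF(5,5)| = (5−5+1)·(5+1)^(5−1) = 1×1296 = 1296 [KW]
One tuple (1,5,5,2,1) → sorted (1,1,2,5,5): b_4=5>4, not a PF.
Total 3125; non-PF = 3125−1296 = 1829

1829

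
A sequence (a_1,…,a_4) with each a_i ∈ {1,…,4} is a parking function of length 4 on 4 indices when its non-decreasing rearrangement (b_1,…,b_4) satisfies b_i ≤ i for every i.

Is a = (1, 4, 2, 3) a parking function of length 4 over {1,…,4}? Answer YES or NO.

Order a: b = (1, 2, 3, 4).
  b_1=1 ≤ 1
  b_2=2 ≤ 2
  b_3=3 ≤ 3
  b_4=4 ≤ 4
All bounds hold ⇒ YES

YES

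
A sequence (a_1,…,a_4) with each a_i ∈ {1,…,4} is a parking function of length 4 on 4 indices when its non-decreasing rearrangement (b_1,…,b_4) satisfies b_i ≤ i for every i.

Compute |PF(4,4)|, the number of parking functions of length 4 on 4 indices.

125

#PF = 1·5^3 = 1 · 125 = 125
Example (4,1,3,2) → sorted (1,2,3,4): b_i ≤ i ∀i, a PF.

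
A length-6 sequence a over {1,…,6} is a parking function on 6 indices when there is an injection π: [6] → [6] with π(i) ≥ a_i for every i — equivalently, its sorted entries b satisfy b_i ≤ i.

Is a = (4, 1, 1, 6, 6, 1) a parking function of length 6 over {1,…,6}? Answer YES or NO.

NO

Rearranged: b = (1, 1, 1, 4, 6, 6).
  b_1=1 ≤ 1
  b_2=1 ≤ 2
  b_3=1 ≤ 3
  b_4=4 ≤ 4
  b_5=6 > 5
  fails at i=5 ⇒ NO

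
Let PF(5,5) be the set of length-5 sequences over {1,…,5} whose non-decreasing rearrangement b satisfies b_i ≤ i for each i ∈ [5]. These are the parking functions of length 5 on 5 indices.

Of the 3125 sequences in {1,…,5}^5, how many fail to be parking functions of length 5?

1829

#PF = (5−5+1)·(5+1)^(5−1) = 1·1296 = 1296 (Pollak)
Example (4,5,4,3,5) → sorted (3,4,4,5,5): b_1=3>1, not a PF.
5^5 − 1296 = 3125 − 1296 = 1829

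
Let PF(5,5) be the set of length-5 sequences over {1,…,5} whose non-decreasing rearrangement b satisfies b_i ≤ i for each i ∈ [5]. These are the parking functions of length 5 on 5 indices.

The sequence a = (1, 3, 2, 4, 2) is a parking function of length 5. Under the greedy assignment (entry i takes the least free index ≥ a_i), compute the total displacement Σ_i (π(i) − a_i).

Σπ = 15 ({1..5} each once); Σa = 1+3+2+4+2 = 12; disp = 15−12 = 3.

3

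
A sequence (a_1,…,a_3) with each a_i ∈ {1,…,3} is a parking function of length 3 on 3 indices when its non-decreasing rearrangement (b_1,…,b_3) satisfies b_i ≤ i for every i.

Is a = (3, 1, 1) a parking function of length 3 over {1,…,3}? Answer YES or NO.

Sorted: b = (1, 1, 3).
  b_1=1 ≤ 1
  b_2=1 ≤ 2
  b_3=3 ≤ 3
All bounds hold ⇒ YES

YES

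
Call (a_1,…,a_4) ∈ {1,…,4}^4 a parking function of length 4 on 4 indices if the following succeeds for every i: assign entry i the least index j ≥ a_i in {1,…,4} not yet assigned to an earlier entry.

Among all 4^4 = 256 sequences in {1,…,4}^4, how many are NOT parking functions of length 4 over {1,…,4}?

|PF(4,4)| = (4+1−4)·(4+1)^{4−1} = 1 · 125 = 125 (Pollak)
Check (4,4,1,4) → sorted (1,4,4,4): b_2=4>2, not a PF.
So 256 − 125 = 131 fail.

131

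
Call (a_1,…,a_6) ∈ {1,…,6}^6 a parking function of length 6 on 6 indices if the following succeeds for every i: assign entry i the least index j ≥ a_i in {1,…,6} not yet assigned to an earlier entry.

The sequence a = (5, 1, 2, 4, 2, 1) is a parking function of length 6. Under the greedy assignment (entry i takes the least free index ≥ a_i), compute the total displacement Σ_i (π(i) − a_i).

Σπ = 6·7/2 = 21 (π permutes [6]); Σa = 5+1+2+4+2+1 = 15; disp = 21−15 = 6.

6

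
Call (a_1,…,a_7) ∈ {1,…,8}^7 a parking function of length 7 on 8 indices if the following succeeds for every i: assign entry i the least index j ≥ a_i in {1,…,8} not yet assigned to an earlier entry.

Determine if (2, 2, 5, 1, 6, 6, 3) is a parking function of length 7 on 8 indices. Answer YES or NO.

Rearranged: b = (1, 2, 2, 3, 5, 6, 6).
  b_1=1 ≤ 2
  b_2=2 ≤ 3
  b_3=2 ≤ 4
  b_4=3 ≤ 5
  b_5=5 ≤ 6
  b_6=6 ≤ 7
  b_7=6 ≤ 8
All bounds hold ⇒ YES

YES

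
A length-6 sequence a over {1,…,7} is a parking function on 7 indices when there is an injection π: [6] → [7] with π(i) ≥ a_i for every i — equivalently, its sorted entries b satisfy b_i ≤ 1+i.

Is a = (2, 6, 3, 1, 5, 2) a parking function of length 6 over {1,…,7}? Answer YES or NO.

YES

Rearranged: b = (1, 2, 2, 3, 5, 6).
  b_1=1 ≤ 2
  b_2=2 ≤ 3
  b_3=2 ≤ 4
  b_4=3 ≤ 5
  b_5=5 ≤ 6
  b_6=6 ≤ 7
All bounds hold ⇒ YES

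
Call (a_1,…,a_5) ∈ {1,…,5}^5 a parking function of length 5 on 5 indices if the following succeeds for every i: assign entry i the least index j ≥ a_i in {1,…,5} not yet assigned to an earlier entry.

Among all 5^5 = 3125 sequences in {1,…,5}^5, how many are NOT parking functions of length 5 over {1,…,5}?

1829

|PF(5,5)| = (6−5)·6^(5−1) = 1 · 1296 = 1296
Example (4,3,2,4,4) → sorted (2,3,4,4,4): b_1=2>1, not a PF.
Total 3125; non-PF = 3125−1296 = 1829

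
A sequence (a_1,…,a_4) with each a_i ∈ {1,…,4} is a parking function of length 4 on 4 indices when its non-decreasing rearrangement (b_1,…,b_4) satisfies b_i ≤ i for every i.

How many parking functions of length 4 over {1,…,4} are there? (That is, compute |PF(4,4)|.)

125

|PF| = 1·5^3 = 1·125 = 125 [KW]
Check (1,1,2,4) → sorted (1,1,2,4): b_i ≤ i ∀i, a PF.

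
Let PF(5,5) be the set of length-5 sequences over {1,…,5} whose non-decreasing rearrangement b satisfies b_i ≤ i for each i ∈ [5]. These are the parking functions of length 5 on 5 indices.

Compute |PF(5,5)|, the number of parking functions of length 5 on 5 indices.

1296

Count = (5−5+1)·(5+1)^(5−1) = 1 · 1296 = 1296 (Konheim–Weiss)
Example (3,1,2,3,1) → sorted (1,1,2,3,3): b_i ≤ i ∀i, a PF.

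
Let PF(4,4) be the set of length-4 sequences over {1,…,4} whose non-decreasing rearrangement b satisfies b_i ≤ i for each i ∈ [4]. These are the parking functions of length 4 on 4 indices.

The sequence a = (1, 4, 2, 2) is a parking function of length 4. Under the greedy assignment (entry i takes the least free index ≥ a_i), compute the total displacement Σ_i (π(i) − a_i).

Σπ = 4·5/2 = 10 (π permutes [4]); Σa = 1+4+2+2 = 9; disp = 10−9 = 1.

1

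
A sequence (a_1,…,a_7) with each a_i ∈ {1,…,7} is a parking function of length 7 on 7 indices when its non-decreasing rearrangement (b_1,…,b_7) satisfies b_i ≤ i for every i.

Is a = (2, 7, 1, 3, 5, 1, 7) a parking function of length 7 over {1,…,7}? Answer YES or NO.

NO

Order a: b = (1, 1, 2, 3, 5, 7, 7).
  b_1=1 ≤ 1
  b_2=1 ≤ 2
  b_3=2 ≤ 3
  b_4=3 ≤ 4
  b_5=5 ≤ 5
  b_6=7 > 6
  fails at i=6 ⇒ NO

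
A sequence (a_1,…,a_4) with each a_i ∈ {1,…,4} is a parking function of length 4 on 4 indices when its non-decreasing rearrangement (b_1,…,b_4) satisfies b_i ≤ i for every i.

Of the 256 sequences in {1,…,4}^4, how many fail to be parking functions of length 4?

#PF = 1·5^3 = 1·125 = 125 (Konheim–Weiss)
Example (3,2,3,3) → sorted (2,3,3,3): b_1=2>1, not a PF.
Total 256; non-PF = 256−125 = 131

131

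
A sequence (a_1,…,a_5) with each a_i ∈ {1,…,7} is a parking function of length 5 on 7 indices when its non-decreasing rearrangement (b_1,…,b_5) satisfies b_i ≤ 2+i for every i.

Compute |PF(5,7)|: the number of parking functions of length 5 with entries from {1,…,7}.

12288

#PF = (7−5+1)·(7+1)^(5−1) = 3 · 4096 = 12288 (Konheim–Weiss)
Check (3,1,5,6,6) → sorted (1,3,5,6,6): b_i ≤ 2+i ∀i, a PF.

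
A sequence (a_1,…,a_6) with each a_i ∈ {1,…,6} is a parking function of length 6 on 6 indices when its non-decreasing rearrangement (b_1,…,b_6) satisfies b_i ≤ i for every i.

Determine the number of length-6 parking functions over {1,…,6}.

16807

|PF| = 1·7^5 = 1×16807 = 16807 [KW]
E.g. (1,5,1,4,3,6) → sorted (1,1,3,4,5,6): b_i ≤ i ∀i, a PF.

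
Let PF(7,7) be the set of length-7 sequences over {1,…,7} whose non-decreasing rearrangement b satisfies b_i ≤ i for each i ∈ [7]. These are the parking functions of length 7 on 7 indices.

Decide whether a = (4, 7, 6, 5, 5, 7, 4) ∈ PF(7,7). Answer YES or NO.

Order a: b = (4, 4, 5, 5, 6, 7, 7).
  b_1=4 > 1
  fails at i=1 ⇒ NO

NO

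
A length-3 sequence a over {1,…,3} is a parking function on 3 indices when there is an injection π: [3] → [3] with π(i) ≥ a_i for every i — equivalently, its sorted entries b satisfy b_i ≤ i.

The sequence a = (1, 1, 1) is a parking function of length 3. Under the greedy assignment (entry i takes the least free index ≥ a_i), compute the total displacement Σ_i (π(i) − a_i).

3

Σπ = 6 ({1..3} each once); Σa = 1+1+1 = 3; disp = 6−3 = 3.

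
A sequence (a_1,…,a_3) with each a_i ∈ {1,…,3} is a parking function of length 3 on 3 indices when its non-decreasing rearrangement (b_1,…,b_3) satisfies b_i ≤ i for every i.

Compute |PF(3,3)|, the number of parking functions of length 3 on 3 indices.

#PF = (3+1−3)·(3+1)^{3−1} = 1·16 = 16
E.g. (1,1,2) → sorted (1,1,2): b_i ≤ i ∀i, a PF.

16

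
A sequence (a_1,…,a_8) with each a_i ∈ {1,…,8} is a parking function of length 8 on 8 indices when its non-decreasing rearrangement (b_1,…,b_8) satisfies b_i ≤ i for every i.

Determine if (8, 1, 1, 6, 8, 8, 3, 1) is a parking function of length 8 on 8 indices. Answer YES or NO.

Rearranged: b = (1, 1, 1, 3, 6, 8, 8, 8).
  b_1=1 ≤ 1
  b_2=1 ≤ 2
  b_3=1 ≤ 3
  b_4=3 ≤ 4
  b_5=6 > 5
  fails at i=5 ⇒ NO

NO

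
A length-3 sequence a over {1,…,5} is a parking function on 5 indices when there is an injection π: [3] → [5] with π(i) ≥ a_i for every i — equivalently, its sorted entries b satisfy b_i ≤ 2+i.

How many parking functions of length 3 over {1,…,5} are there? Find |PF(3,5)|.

#PF = (5−3+1)·(5+1)^(3−1) = 3·36 = 108 (Konheim–Weiss)
One tuple (3,4,5) → sorted (3,4,5): b_i ≤ 2+i ∀i, a PF.

108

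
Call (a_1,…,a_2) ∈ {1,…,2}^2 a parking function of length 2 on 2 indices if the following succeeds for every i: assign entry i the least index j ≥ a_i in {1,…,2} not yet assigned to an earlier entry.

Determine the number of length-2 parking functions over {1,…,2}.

#PF = 1·3^1 = 1 · 3 = 3
E.g. (1,2) → sorted (1,2): b_i ≤ i ∀i, a PF.

3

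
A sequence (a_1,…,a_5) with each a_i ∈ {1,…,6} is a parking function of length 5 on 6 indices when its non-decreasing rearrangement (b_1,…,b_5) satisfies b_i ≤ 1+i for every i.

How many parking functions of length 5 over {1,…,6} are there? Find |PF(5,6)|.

4802

|PF(5,6)| = (7−5)·7^(5−1) = 2×2401 = 4802 (Konheim–Weiss)
E.g. (6,2,3,1,5) → sorted (1,2,3,5,6): b_i ≤ 1+i ∀i, a PF.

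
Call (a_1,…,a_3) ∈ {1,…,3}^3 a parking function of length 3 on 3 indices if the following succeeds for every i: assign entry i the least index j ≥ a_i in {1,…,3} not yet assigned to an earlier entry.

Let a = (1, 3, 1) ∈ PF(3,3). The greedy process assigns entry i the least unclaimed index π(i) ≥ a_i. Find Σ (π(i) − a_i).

Σπ = 6 ({1..3} each once); Σa = 1+3+1 = 5; disp = 6−5 = 1.

1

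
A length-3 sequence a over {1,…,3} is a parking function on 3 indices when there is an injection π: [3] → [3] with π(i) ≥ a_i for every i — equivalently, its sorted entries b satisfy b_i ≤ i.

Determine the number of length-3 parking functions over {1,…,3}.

16

Count = (3−3+1)·(3+1)^(3−1) = 1×16 = 16 (Konheim–Weiss)
Example (1,1,2) → sorted (1,1,2): b_i ≤ i ∀i, a PF.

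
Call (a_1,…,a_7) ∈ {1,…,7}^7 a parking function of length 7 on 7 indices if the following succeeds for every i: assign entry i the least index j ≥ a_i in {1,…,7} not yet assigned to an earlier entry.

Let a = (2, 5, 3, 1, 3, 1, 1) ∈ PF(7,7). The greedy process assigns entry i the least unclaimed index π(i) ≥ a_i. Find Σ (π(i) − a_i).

Σπ(i) = 1+…+7 = 28; Σa = 2+5+3+1+3+1+1 = 16; disp = 28−16 = 12.

12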